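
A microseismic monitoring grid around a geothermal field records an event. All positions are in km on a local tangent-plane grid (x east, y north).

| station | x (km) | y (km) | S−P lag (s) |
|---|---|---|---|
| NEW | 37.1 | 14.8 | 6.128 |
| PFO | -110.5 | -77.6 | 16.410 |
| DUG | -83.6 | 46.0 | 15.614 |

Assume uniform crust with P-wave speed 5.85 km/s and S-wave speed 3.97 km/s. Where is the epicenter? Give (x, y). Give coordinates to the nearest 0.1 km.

Distance from S−P lag: d = Δt · v_P v_S / (v_P − v_S) = Δt · (5.85·3.97)/(5.85−3.97) ≈ 12.3535·Δt.
So d_NEW = 75.70, d_PFO = 202.72, d_DUG = 192.89 km.
Circle about each station: (x − 37.1)² + (y − 14.8)² = 75.70²; (x + 110.5)² + (y + 77.6)² = 202.72²; (x + 83.6)² + (y − 46.0)² = 192.89².
Subtracting the NEW equation from the PFO and DUG equations removes the quadratic terms:
-295.2 x − 184.8 y = -18728.35
-241.4 x + 62.4 y = -23966.55
Solving the 2×2 system: x ≈ 88.8, y ≈ -40.5 km.

x ≈ 88.8 km, y ≈ -40.5 km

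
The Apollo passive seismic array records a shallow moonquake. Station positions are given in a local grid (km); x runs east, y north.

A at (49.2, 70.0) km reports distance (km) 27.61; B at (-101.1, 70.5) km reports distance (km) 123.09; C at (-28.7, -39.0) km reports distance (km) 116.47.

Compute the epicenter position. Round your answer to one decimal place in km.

21.9 km east, 65.9 km north

Circle about each station: (x − 49.2)² + (y − 70.0)² = 27.61²; (x + 101.1)² + (y − 70.5)² = 123.09²; (x + 28.7)² + (y + 39.0)² = 116.47².
Subtracting the A equation from the B and C equations removes the quadratic terms:
-300.6 x + 1.0 y = -6518.02
-155.8 x − 218.0 y = -17778.90
Solving the 2×2 system: x ≈ 21.9, y ≈ 65.9 km.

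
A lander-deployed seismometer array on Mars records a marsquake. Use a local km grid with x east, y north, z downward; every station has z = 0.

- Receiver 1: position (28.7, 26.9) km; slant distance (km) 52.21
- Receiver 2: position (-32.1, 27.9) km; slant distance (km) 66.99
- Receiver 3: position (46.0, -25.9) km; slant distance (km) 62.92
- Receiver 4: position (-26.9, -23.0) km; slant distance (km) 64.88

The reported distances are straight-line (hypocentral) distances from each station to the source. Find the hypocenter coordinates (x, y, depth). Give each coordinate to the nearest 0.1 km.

x ≈ 12.4 km, y ≈ 4.0 km, depth ≈ 44.0 km

Each station gives a sphere (x−x_i)² + (y−y_i)² + z² = d_i² (stations at z=0).
Subtracting the Receiver 1 sphere from Receiver 2 and Receiver 3: z² cancels, leaving linear equations in x and y:
-121.6 x + 2.0 y = -1500.26
34.6 x − 105.6 y = 6.47
Solving: x ≈ 12.403, y ≈ 4.003 km (keep extra digits for the depth step; rounded: 12.4, 4.0).
Then from the Receiver 1 sphere: z² = 52.21² − (x − 28.7)² − (y − 26.9)² with x = 12.403, y = 4.003, so z ≈ 44.000 ≈ 44.0 km.
Check against Receiver 4 (with the unrounded solution): distance 64.88 ≈ 64.88 km. ✓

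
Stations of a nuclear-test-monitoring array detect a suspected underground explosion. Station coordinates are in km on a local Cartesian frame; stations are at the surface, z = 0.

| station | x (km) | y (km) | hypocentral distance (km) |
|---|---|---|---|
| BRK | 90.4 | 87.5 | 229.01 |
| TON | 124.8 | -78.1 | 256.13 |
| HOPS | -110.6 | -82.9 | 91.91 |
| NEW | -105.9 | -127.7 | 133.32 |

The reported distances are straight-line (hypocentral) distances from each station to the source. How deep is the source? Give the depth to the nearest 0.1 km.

Each station gives a sphere (x−x_i)² + (y−y_i)² + z² = d_i² (stations at z=0).
Subtracting the BRK sphere from TON and HOPS: z² cancels, leaving linear equations in x and y:
68.8 x − 331.2 y = -7310.76
-402.0 x − 340.8 y = 47274.49
Solving: x ≈ -115.901, y ≈ -2.002 km (keep extra digits for the depth step; rounded: -115.9, -2.0).
Then from the BRK sphere: z² = 229.01² − (x − 90.4)² − (y − 87.5)² with x = -115.901, y = -2.002, so z ≈ 43.300 ≈ 43.3 km.

z ≈ 43.3 km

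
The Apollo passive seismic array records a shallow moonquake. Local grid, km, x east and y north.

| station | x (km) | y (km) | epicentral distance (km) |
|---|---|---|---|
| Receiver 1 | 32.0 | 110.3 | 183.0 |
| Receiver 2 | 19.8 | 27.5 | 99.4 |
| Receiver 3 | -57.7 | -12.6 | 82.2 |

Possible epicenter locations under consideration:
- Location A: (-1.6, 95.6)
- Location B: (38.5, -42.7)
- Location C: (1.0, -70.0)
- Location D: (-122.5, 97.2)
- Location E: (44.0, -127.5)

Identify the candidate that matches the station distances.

Location C

For each candidate, compare |candidate − station| to the reported distance:
Location A: residuals Receiver 1 146.3, Receiver 2 28.0, Receiver 3 39.7 → max 146.3 km
Location B: residuals Receiver 1 29.9, Receiver 2 26.8, Receiver 3 18.6 → max 29.9 km
Location C: residuals Receiver 1 0.1, Receiver 2 0.1, Receiver 3 0.1 → max 0.1 km
Location D: residuals Receiver 1 27.9, Receiver 2 59.1, Receiver 3 45.3 → max 59.1 km
Location E: residuals Receiver 1 55.1, Receiver 2 57.5, Receiver 3 71.2 → max 71.2 km
Only Location C has all residuals ≈ 0.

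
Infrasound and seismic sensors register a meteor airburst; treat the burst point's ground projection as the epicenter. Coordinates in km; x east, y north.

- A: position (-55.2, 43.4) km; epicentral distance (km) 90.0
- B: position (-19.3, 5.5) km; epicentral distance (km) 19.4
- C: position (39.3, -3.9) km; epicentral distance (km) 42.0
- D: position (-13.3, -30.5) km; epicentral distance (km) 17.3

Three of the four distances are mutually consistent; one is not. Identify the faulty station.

B

Solve using three stations at a time. Using A, C, D (subtract circle equations pairwise → linear system) gives (x, y) ≈ (3.1, -25.2).
Distances from that point to each station vs reported:
  A: calculated 90.0 vs reported 90.0 → residual 0.0 km
  B: calculated 38.0 vs reported 19.4 → residual 18.6 km
  C: calculated 42.0 vs reported 42.0 → residual 0.0 km
  D: calculated 17.2 vs reported 17.3 → residual 0.1 km
A, C, D are mutually consistent (residuals ≈ 0); B is off by 18.6 km.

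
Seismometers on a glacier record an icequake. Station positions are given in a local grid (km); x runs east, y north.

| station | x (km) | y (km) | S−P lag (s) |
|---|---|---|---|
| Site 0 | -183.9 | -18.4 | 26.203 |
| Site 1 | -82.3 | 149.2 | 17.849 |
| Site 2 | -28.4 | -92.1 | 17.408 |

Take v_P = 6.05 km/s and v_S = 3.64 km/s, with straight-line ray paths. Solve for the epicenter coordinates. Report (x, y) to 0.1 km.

x ≈ 46.0 km, y ≈ 48.5 km

Distance from S−P lag: d = Δt · v_P v_S / (v_P − v_S) = Δt · (6.05·3.64)/(6.05−3.64) ≈ 9.1378·Δt.
So d_Site 0 = 239.44, d_Site 1 = 163.10, d_Site 2 = 159.07 km.
Circle about each station: (x + 183.9)² + (y + 18.4)² = 239.44²; (x + 82.3)² + (y − 149.2)² = 163.10²; (x + 28.4)² + (y + 92.1)² = 159.07².
Subtracting pairs of circle equations eliminates x²+y² and gives linear equations (the radical axes):
203.2 x + 335.2 y = 25606.06
311.0 x − 147.4 y = 7159.45
Solving the 2×2 system: x ≈ 46.0, y ≈ 48.5 km.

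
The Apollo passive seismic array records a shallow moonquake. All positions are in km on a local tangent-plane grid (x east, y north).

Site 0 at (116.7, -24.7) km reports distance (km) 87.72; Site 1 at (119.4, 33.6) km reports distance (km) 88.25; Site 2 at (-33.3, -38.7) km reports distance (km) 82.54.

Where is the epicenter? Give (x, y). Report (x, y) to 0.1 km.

Circle about each station: (x − 116.7)² + (y + 24.7)² = 87.72²; (x − 119.4)² + (y − 33.6)² = 88.25²; (x + 33.3)² + (y + 38.7)² = 82.54².
Subtracting pairs of circle equations eliminates x²+y² and gives linear equations (the radical axes):
5.4 x + 116.6 y = 1063.08
-300.0 x − 28.0 y = -10740.45
Solving the 2×2 system: x ≈ 35.1, y ≈ 7.5 km.
Check against Site 0 (with the unrounded x, y): √((x − 116.7)²+(y + 24.7)²) = 87.72 ≈ 87.72 km. ✓

(35.1, 7.5)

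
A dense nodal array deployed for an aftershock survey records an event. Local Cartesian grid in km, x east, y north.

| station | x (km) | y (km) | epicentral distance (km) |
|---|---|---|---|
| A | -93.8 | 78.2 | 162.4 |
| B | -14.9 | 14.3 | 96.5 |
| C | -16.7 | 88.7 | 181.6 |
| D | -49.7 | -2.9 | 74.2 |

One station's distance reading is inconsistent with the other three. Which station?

Solve using three stations at a time. Using A, B, D (subtract circle equations pairwise → linear system) gives (x, y) ≈ (-46.1, -77.1).
Distances from that point to each station vs reported:
  A: calculated 162.4 vs reported 162.4 → residual 0.0 km
  B: calculated 96.5 vs reported 96.5 → residual 0.0 km
  C: calculated 168.3 vs reported 181.6 → residual 13.3 km
  D: calculated 74.2 vs reported 74.2 → residual 0.0 km
A, B, D are mutually consistent (residuals ≈ 0); C is off by 13.3 km.

C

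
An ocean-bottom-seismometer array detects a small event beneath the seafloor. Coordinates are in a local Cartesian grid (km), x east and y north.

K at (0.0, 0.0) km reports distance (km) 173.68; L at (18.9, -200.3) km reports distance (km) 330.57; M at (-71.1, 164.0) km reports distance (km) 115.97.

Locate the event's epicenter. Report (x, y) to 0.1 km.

Circle about each station: x² + y² = 173.68²; (x − 18.9)² + (y + 200.3)² = 330.57²; (x + 71.1)² + (y − 164.0)² = 115.97².
Subtracting the K equation from the L and M equations removes the quadratic terms:
37.8 x − 400.6 y = -38634.48
-142.2 x + 328.0 y = 48666.91
Solving the 2×2 system: x ≈ -153.1, y ≈ 82.0 km.
Check against K (with the unrounded x, y): √(x²+y²) = 173.69 ≈ 173.68 km. ✓

(-153.1, 82.0)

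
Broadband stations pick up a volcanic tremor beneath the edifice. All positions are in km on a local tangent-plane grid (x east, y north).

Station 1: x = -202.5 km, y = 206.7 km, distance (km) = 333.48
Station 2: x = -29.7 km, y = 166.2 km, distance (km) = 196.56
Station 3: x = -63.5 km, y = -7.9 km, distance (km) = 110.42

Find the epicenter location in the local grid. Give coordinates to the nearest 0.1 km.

x ≈ 46.7 km, y ≈ -14.9 km

Circle about each station: (x + 202.5)² + (y − 206.7)² = 333.48²; (x + 29.7)² + (y − 166.2)² = 196.56²; (x + 63.5)² + (y + 7.9)² = 110.42².
Subtracting the Station 1 equation from the Station 2 and Station 3 equations removes the quadratic terms:
345.6 x − 81.0 y = 17346.47
278.0 x − 429.2 y = 19379.85
Solving the 2×2 system: x ≈ 46.7, y ≈ -14.9 km.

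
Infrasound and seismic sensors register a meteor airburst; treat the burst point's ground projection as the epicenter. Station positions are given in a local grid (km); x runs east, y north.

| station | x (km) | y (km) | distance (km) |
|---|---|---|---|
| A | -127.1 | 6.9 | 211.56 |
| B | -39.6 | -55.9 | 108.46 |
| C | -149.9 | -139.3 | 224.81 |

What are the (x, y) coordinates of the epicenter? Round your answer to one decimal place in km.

x ≈ 66.5 km, y ≈ -78.4 km

Circle about each station: (x + 127.1)² + (y − 6.9)² = 211.56²; (x + 39.6)² + (y + 55.9)² = 108.46²; (x + 149.9)² + (y + 139.3)² = 224.81².
Subtracting the A equation from the B and C equations removes the quadratic terms:
175.0 x − 125.6 y = 21485.01
-45.6 x − 292.4 y = 19890.58
Solving the 2×2 system: x ≈ 66.5, y ≈ -78.4 km.
Check against A (with the unrounded x, y): √((x + 127.1)²+(y − 6.9)²) = 211.56 ≈ 211.56 km. ✓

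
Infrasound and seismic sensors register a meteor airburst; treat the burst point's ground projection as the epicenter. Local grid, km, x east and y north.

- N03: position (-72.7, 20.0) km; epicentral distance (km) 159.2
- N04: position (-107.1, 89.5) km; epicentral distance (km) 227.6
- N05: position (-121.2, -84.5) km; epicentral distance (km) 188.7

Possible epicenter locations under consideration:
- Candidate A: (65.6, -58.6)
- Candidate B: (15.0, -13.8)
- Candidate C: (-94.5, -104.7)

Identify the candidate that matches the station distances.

Candidate A

For each candidate, compare |candidate − station| to the reported distance:
Candidate A: residuals N03 0.1, N04 0.1, N05 0.1 → max 0.1 km
Candidate B: residuals N03 65.2, N04 67.7, N05 35.2 → max 67.7 km
Candidate C: residuals N03 32.6, N04 33.0, N05 155.2 → max 155.2 km
Only Candidate A has all residuals ≈ 0.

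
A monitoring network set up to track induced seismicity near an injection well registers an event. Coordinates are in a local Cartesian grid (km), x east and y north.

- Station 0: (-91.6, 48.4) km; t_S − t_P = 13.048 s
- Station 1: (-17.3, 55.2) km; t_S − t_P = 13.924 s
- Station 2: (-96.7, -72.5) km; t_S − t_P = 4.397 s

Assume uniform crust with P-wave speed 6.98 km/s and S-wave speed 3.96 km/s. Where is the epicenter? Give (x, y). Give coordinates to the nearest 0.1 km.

Distance from S−P lag: d = Δt · v_P v_S / (v_P − v_S) = Δt · (6.98·3.96)/(6.98−3.96) ≈ 9.1526·Δt.
So d_Station 0 = 119.42, d_Station 1 = 127.44, d_Station 2 = 40.24 km.
Circle about each station: (x + 91.6)² + (y − 48.4)² = 119.42²; (x + 17.3)² + (y − 55.2)² = 127.44²; (x + 96.7)² + (y + 72.5)² = 40.24².
Subtracting the Station 0 equation from the Station 1 and Station 2 equations removes the quadratic terms:
148.6 x + 13.6 y = -9366.61
-10.2 x − 241.8 y = 16515.90
Solving the 2×2 system: x ≈ -57.0, y ≈ -65.9 km.

(-57.0, -65.9)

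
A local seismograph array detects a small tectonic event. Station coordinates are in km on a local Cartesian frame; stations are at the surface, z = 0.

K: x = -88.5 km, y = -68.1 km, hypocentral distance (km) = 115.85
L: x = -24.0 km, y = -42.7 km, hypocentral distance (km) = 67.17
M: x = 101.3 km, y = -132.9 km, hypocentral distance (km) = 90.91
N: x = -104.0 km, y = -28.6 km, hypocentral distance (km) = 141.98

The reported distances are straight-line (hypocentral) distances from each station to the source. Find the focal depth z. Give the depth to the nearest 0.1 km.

15.4 km

Each station gives a sphere (x−x_i)² + (y−y_i)² + z² = d_i² (stations at z=0).
Subtracting the K sphere from L and M: z² cancels, leaving linear equations in x and y:
129.0 x + 50.8 y = -1161.16
379.6 x − 129.6 y = 20610.83
Solving: x ≈ 24.903, y ≈ -86.094 km (keep extra digits for the depth step; rounded: 24.9, -86.1).
Then from the K sphere: z² = 115.85² − (x + 88.5)² − (y + 68.1)² with x = 24.903, y = -86.094, so z ≈ 15.401 ≈ 15.4 km.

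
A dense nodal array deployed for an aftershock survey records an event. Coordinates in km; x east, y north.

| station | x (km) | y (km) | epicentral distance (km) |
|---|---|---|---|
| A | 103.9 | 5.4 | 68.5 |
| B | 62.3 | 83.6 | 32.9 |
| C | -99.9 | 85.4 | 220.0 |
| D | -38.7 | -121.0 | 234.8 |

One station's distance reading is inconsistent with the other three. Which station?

C

Solve using three stations at a time. Using A, B, D (subtract circle equations pairwise → linear system) gives (x, y) ≈ (93.4, 73.1).
Distances from that point to each station vs reported:
  A: calculated 68.5 vs reported 68.5 → residual 0.0 km
  B: calculated 32.9 vs reported 32.9 → residual 0.0 km
  C: calculated 193.7 vs reported 220.0 → residual 26.3 km
  D: calculated 234.8 vs reported 234.8 → residual 0.0 km
A, B, D are mutually consistent (residuals ≈ 0); C is off by 26.3 km.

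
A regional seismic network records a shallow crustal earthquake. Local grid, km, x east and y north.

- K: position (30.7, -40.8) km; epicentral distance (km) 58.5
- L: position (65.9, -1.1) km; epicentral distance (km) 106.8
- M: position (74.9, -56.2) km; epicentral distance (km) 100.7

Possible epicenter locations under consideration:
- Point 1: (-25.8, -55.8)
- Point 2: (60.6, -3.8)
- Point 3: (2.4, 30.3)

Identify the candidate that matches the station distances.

Point 1

For each candidate, compare |candidate − station| to the reported distance:
Point 1: residuals K 0.0, L 0.0, M 0.0 → max 0.0 km
Point 2: residuals K 10.9, L 100.9, M 46.4 → max 100.9 km
Point 3: residuals K 18.0, L 36.0, M 12.2 → max 36.0 km
Only Point 1 has all residuals ≈ 0.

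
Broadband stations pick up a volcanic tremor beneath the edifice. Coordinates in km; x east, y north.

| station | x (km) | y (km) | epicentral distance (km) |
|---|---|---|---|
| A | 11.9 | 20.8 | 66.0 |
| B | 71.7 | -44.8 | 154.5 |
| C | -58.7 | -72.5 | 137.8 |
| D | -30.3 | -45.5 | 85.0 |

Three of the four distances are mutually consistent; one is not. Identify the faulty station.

D

Solve using three stations at a time. Using A, B, C (subtract circle equations pairwise → linear system) gives (x, y) ≈ (-38.2, 63.8).
Distances from that point to each station vs reported:
  A: calculated 66.0 vs reported 66.0 → residual 0.0 km
  B: calculated 154.5 vs reported 154.5 → residual 0.0 km
  C: calculated 137.8 vs reported 137.8 → residual 0.0 km
  D: calculated 109.6 vs reported 85.0 → residual 24.6 km
A, B, C are mutually consistent (residuals ≈ 0); D is off by 24.6 km.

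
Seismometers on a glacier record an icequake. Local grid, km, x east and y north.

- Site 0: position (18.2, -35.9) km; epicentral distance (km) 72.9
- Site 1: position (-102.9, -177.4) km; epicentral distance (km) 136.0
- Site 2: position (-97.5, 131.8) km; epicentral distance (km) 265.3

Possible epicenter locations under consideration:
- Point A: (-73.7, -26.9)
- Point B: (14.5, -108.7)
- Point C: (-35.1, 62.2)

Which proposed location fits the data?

Point B

For each candidate, compare |candidate − station| to the reported distance:
Point A: residuals Site 0 19.4, Site 1 17.3, Site 2 104.8 → max 104.8 km
Point B: residuals Site 0 0.0, Site 1 0.0, Site 2 0.0 → max 0.0 km
Point C: residuals Site 0 38.7, Site 1 113.0, Site 2 171.8 → max 171.8 km
Only Point B has all residuals ≈ 0.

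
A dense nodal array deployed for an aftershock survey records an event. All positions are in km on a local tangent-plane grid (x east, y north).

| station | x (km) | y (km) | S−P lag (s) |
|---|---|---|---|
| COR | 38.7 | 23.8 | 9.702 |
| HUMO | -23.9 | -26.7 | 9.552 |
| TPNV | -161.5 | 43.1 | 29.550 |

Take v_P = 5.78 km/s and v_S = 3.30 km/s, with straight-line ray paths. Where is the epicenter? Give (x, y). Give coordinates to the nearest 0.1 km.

(45.6, -50.5)

Distance from S−P lag: d = Δt · v_P v_S / (v_P − v_S) = Δt · (5.78·3.30)/(5.78−3.30) ≈ 7.6911·Δt.
So d_COR = 74.62, d_HUMO = 73.47, d_TPNV = 227.27 km.
Circle about each station: (x − 38.7)² + (y − 23.8)² = 74.62²; (x + 23.9)² + (y + 26.7)² = 73.47²; (x + 161.5)² + (y − 43.1)² = 227.27².
Subtracting pairs of circle equations eliminates x²+y² and gives linear equations (the radical axes):
-125.2 x − 101.0 y = -609.73
-400.4 x + 38.6 y = -20207.78
Solving the 2×2 system: x ≈ 45.6, y ≈ -50.5 km.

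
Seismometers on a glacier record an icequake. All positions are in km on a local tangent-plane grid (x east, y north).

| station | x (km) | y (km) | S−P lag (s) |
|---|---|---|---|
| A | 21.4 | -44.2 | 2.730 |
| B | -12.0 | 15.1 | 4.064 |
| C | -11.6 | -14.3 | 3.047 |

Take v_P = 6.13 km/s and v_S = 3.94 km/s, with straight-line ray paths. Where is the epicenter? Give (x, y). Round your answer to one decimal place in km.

Distance from S−P lag: d = Δt · v_P v_S / (v_P − v_S) = Δt · (6.13·3.94)/(6.13−3.94) ≈ 11.0284·Δt.
So d_A = 30.11, d_B = 44.82, d_C = 33.60 km.
Circle about each station: (x − 21.4)² + (y + 44.2)² = 30.11²; (x + 12.0)² + (y − 15.1)² = 44.82²; (x + 11.6)² + (y + 14.3)² = 33.60².
Subtracting the A equation from the B and C equations removes the quadratic terms:
-66.8 x + 118.6 y = -3141.81
-66.0 x + 59.8 y = -2294.90
Solving the 2×2 system: x ≈ 22.0, y ≈ -14.1 km.

x ≈ 22.0 km, y ≈ -14.1 km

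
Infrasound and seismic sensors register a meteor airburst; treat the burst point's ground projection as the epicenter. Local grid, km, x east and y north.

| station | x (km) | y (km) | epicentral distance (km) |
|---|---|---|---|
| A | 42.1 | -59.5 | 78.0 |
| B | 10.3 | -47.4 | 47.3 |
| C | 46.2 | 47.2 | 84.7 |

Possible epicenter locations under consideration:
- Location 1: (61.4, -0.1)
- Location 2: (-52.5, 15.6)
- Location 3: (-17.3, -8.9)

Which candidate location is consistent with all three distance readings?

Location 3

For each candidate, compare |candidate − station| to the reported distance:
Location 1: residuals A 15.5, B 22.3, C 35.0 → max 35.0 km
Location 2: residuals A 42.8, B 41.7, C 18.9 → max 42.8 km
Location 3: residuals A 0.0, B 0.1, C 0.0 → max 0.1 km
Only Location 3 has all residuals ≈ 0.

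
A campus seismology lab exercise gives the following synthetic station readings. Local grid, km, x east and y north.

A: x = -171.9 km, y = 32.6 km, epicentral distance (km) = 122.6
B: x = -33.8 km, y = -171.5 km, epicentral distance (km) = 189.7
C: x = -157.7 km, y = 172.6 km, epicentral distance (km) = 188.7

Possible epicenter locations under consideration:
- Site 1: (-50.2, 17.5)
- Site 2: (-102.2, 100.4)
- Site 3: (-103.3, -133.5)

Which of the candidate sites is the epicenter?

Site 1

For each candidate, compare |candidate − station| to the reported distance:
Site 1: residuals A 0.0, B 0.0, C 0.0 → max 0.0 km
Site 2: residuals A 25.4, B 90.7, C 97.6 → max 97.6 km
Site 3: residuals A 57.1, B 110.5, C 122.2 → max 122.2 km
Only Site 1 has all residuals ≈ 0.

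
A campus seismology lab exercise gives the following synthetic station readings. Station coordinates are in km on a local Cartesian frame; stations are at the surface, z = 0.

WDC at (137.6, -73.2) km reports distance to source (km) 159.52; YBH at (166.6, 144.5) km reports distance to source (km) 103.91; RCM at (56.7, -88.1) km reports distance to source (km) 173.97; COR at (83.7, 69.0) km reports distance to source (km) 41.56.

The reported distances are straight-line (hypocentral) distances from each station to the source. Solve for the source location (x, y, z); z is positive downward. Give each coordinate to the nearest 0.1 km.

(98.0, 76.5, 38.3)

Each station gives a sphere (x−x_i)² + (y−y_i)² + z² = d_i² (stations at z=0).
Subtracting the WDC sphere from YBH and RCM: z² cancels, leaving linear equations in x and y:
58.0 x + 435.4 y = 38993.15
-161.8 x − 29.8 y = -18134.43
Solving: x ≈ 97.989, y ≈ 76.504 km (keep extra digits for the depth step; rounded: 98.0, 76.5).
Then from the WDC sphere: z² = 159.52² − (x − 137.6)² − (y + 73.2)² with x = 97.989, y = 76.504, so z ≈ 38.292 ≈ 38.3 km.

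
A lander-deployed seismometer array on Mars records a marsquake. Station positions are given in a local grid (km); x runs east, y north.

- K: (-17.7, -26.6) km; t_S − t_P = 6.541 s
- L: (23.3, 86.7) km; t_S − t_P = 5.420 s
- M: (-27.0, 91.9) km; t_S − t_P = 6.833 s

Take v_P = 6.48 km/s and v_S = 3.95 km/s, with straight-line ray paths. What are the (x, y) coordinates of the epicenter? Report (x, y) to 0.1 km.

Distance from S−P lag: d = Δt · v_P v_S / (v_P − v_S) = Δt · (6.48·3.95)/(6.48−3.95) ≈ 10.1170·Δt.
So d_K = 66.18, d_L = 54.83, d_M = 69.13 km.
Circle about each station: (x + 17.7)² + (y + 26.6)² = 66.18²; (x − 23.3)² + (y − 86.7)² = 54.83²; (x + 27.0)² + (y − 91.9)² = 69.13².
Subtracting the K equation from the L and M equations removes the quadratic terms:
82.0 x + 226.6 y = 8412.39
-18.6 x + 237.0 y = 7754.60
Solving the 2×2 system: x ≈ 10.0, y ≈ 33.5 km.
Check against K (with the unrounded x, y): √((x + 17.7)²+(y + 26.6)²) = 66.18 ≈ 66.18 km. ✓

x ≈ 10.0 km, y ≈ 33.5 km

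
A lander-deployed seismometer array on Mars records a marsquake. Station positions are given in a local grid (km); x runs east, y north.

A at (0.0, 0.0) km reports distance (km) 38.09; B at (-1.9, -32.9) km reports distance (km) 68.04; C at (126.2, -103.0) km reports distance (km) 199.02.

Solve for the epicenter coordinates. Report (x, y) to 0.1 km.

-19.2 km east, 32.9 km north

Circle about each station: x² + y² = 38.09²; (x + 1.9)² + (y + 32.9)² = 68.04²; (x − 126.2)² + (y + 103.0)² = 199.02².
Subtracting pairs of circle equations eliminates x²+y² and gives linear equations (the radical axes):
-3.8 x − 65.8 y = -2092.57
252.4 x − 206.0 y = -11622.67
Solving the 2×2 system: x ≈ -19.2, y ≈ 32.9 km.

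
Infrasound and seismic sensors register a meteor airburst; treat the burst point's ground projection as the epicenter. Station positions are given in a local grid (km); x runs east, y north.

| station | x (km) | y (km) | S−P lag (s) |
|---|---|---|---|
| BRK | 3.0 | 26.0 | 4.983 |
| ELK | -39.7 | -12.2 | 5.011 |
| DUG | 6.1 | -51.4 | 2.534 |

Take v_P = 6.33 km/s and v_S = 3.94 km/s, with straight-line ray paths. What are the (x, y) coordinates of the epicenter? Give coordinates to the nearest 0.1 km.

Distance from S−P lag: d = Δt · v_P v_S / (v_P − v_S) = Δt · (6.33·3.94)/(6.33−3.94) ≈ 10.4352·Δt.
So d_BRK = 52.00, d_ELK = 52.29, d_DUG = 26.44 km.
Circle about each station: (x − 3.0)² + (y − 26.0)² = 52.00²; (x + 39.7)² + (y + 12.2)² = 52.29²; (x − 6.1)² + (y + 51.4)² = 26.44².
Subtracting the BRK equation from the ELK and DUG equations removes the quadratic terms:
-85.4 x − 76.4 y = 1009.69
6.2 x − 154.8 y = 3999.10
Solving the 2×2 system: x ≈ 10.9, y ≈ -25.4 km.

10.9 km east, -25.4 km north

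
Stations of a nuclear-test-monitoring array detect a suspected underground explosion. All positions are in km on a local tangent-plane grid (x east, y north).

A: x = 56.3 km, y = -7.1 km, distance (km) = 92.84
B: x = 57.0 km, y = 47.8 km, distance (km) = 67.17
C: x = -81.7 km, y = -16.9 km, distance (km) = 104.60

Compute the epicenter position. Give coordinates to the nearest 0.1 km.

-9.3 km east, 58.6 km north

Circle about each station: (x − 56.3)² + (y + 7.1)² = 92.84²; (x − 57.0)² + (y − 47.8)² = 67.17²; (x + 81.7)² + (y + 16.9)² = 104.60².
Subtracting the A equation from the B and C equations removes the quadratic terms:
1.4 x + 109.8 y = 6421.20
-276.0 x − 19.6 y = 1418.51
Solving the 2×2 system: x ≈ -9.3, y ≈ 58.6 km.
Check against A (with the unrounded x, y): √((x − 56.3)²+(y + 7.1)²) = 92.84 ≈ 92.84 km. ✓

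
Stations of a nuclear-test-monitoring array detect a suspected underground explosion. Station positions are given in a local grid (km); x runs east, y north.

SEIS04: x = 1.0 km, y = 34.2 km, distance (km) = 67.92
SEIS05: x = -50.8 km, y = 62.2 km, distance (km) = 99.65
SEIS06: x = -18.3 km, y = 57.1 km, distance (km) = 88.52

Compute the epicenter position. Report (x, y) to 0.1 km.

Circle about each station: (x − 1.0)² + (y − 34.2)² = 67.92²; (x + 50.8)² + (y − 62.2)² = 99.65²; (x + 18.3)² + (y − 57.1)² = 88.52².
Subtracting pairs of circle equations eliminates x²+y² and gives linear equations (the radical axes):
-103.6 x + 56.0 y = -38.16
-38.6 x + 45.8 y = -798.00
Solving the 2×2 system: x ≈ -16.6, y ≈ -31.4 km.
Check against SEIS04 (with the unrounded x, y): √((x − 1.0)²+(y − 34.2)²) = 67.96 ≈ 67.92 km. ✓

-16.6 km east, -31.4 km north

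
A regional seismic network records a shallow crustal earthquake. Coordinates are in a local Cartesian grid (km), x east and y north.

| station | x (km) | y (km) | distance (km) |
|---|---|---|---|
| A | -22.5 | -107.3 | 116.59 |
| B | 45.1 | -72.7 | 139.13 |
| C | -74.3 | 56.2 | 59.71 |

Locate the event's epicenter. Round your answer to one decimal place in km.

Circle about each station: (x + 22.5)² + (y + 107.3)² = 116.59²; (x − 45.1)² + (y + 72.7)² = 139.13²; (x + 74.3)² + (y − 56.2)² = 59.71².
Subtracting pairs of circle equations eliminates x²+y² and gives linear equations (the radical axes):
135.2 x + 69.2 y = -10464.17
-103.6 x + 327.0 y = 6687.33
Solving the 2×2 system: x ≈ -75.6, y ≈ -3.5 km.

(-75.6, -3.5)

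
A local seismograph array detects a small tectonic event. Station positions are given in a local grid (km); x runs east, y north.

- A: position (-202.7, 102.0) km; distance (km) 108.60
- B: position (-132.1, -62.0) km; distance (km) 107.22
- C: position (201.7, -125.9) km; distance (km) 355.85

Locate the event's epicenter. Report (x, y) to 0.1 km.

Circle about each station: (x + 202.7)² + (y − 102.0)² = 108.60²; (x + 132.1)² + (y + 62.0)² = 107.22²; (x − 201.7)² + (y + 125.9)² = 355.85².
Subtracting pairs of circle equations eliminates x²+y² and gives linear equations (the radical axes):
141.2 x − 328.0 y = -29899.05
808.8 x − 455.8 y = -109792.85
Solving the 2×2 system: x ≈ -111.4, y ≈ 43.2 km.

x ≈ -111.4 km, y ≈ 43.2 km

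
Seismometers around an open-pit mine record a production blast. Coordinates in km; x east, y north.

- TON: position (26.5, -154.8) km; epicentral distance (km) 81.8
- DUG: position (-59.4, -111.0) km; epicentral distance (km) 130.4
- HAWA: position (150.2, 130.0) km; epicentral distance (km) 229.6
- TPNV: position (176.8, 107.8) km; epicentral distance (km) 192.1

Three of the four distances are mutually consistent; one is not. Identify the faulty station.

TPNV

Solve using three stations at a time. Using TON, DUG, HAWA (subtract circle equations pairwise → linear system) gives (x, y) ≈ (68.3, -84.5).
Distances from that point to each station vs reported:
  TON: calculated 81.8 vs reported 81.8 → residual 0.0 km
  DUG: calculated 130.4 vs reported 130.4 → residual 0.0 km
  HAWA: calculated 229.6 vs reported 229.6 → residual 0.0 km
  TPNV: calculated 220.8 vs reported 192.1 → residual 28.7 km
TON, DUG, HAWA are mutually consistent (residuals ≈ 0); TPNV is off by 28.7 km.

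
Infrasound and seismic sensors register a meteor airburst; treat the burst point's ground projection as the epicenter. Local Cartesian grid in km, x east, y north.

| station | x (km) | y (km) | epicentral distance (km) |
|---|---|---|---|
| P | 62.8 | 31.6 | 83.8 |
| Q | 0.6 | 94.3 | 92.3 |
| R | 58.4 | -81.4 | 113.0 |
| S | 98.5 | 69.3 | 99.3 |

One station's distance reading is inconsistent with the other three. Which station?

Solve using three stations at a time. Using P, Q, R (subtract circle equations pairwise → linear system) gives (x, y) ≈ (-16.2, 3.5).
Distances from that point to each station vs reported:
  P: calculated 83.8 vs reported 83.8 → residual 0.0 km
  Q: calculated 92.3 vs reported 92.3 → residual 0.0 km
  R: calculated 113.0 vs reported 113.0 → residual 0.0 km
  S: calculated 132.2 vs reported 99.3 → residual 32.9 km
P, Q, R are mutually consistent (residuals ≈ 0); S is off by 32.9 km.

S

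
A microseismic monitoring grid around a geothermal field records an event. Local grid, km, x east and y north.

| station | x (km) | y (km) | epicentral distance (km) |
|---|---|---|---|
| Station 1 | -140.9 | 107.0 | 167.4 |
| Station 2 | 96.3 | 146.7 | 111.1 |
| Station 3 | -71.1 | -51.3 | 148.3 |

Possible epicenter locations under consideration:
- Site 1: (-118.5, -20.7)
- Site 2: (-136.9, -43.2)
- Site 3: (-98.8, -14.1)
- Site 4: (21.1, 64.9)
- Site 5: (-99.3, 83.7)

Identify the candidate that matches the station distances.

Site 4

For each candidate, compare |candidate − station| to the reported distance:
Site 1: residuals Station 1 37.8, Station 2 161.2, Station 3 91.9 → max 161.2 km
Site 2: residuals Station 1 17.1, Station 2 189.6, Station 3 82.0 → max 189.6 km
Site 3: residuals Station 1 39.2, Station 2 141.7, Station 3 101.9 → max 141.7 km
Site 4: residuals Station 1 0.0, Station 2 0.0, Station 3 0.0 → max 0.0 km
Site 5: residuals Station 1 119.7, Station 2 94.4, Station 3 10.4 → max 119.7 km
Only Site 4 has all residuals ≈ 0.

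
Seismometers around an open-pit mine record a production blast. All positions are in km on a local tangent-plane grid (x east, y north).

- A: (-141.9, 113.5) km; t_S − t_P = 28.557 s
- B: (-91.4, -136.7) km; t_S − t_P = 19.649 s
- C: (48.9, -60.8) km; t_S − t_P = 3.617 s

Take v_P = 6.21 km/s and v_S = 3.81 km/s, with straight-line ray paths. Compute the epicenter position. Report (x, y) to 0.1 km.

Distance from S−P lag: d = Δt · v_P v_S / (v_P − v_S) = Δt · (6.21·3.81)/(6.21−3.81) ≈ 9.8584·Δt.
So d_A = 281.53, d_B = 193.71, d_C = 35.66 km.
Circle about each station: (x + 141.9)² + (y − 113.5)² = 281.53²; (x + 91.4)² + (y + 136.7)² = 193.71²; (x − 48.9)² + (y + 60.8)² = 35.66².
Subtracting the A equation from the B and C equations removes the quadratic terms:
101.0 x − 500.4 y = 35758.57
381.6 x − 348.6 y = 51057.50
Solving the 2×2 system: x ≈ 84.0, y ≈ -54.5 km.

84.0 km east, -54.5 km north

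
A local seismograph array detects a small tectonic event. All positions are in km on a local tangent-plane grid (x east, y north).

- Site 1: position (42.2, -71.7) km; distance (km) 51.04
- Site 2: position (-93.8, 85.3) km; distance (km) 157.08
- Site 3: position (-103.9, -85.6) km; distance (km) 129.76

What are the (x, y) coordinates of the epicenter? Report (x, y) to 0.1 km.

Circle about each station: (x − 42.2)² + (y + 71.7)² = 51.04²; (x + 93.8)² + (y − 85.3)² = 157.08²; (x + 103.9)² + (y + 85.6)² = 129.76².
Subtracting pairs of circle equations eliminates x²+y² and gives linear equations (the radical axes):
-272.0 x + 314.0 y = -12916.24
-292.2 x − 27.8 y = -3031.74
Solving the 2×2 system: x ≈ 13.2, y ≈ -29.7 km.

x ≈ 13.2 km, y ≈ -29.7 km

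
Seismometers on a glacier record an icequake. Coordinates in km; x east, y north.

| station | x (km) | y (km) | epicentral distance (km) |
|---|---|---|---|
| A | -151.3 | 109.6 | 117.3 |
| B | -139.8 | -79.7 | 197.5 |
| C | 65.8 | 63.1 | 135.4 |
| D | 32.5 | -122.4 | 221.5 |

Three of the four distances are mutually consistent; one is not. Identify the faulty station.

C

Solve using three stations at a time. Using A, B, D (subtract circle equations pairwise → linear system) gives (x, y) ≈ (-35.9, 88.3).
Distances from that point to each station vs reported:
  A: calculated 117.3 vs reported 117.3 → residual 0.0 km
  B: calculated 197.5 vs reported 197.5 → residual 0.0 km
  C: calculated 104.8 vs reported 135.4 → residual 30.6 km
  D: calculated 221.5 vs reported 221.5 → residual 0.0 km
A, B, D are mutually consistent (residuals ≈ 0); C is off by 30.6 km.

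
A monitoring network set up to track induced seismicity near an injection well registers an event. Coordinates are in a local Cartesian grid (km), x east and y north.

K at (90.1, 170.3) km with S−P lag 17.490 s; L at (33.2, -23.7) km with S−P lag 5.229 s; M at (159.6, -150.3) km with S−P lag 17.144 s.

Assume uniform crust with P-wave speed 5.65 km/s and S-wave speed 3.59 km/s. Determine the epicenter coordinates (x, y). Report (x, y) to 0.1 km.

Distance from S−P lag: d = Δt · v_P v_S / (v_P − v_S) = Δt · (5.65·3.59)/(5.65−3.59) ≈ 9.8464·Δt.
So d_K = 172.21, d_L = 51.49, d_M = 168.81 km.
Circle about each station: (x − 90.1)² + (y − 170.3)² = 172.21²; (x − 33.2)² + (y + 23.7)² = 51.49²; (x − 159.6)² + (y + 150.3)² = 168.81².
Subtracting the K equation from the L and M equations removes the quadratic terms:
-113.8 x − 388.0 y = -8451.11
139.0 x − 641.2 y = 12101.62
Solving the 2×2 system: x ≈ 79.7, y ≈ -1.6 km.

79.7 km east, -1.6 km north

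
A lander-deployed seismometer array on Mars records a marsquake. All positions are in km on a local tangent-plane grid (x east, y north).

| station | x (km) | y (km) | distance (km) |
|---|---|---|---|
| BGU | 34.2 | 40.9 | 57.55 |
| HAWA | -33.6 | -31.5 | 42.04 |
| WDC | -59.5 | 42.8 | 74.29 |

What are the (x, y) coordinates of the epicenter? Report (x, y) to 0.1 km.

Circle about each station: (x − 34.2)² + (y − 40.9)² = 57.55²; (x + 33.6)² + (y + 31.5)² = 42.04²; (x + 59.5)² + (y − 42.8)² = 74.29².
Subtracting the BGU equation from the HAWA and WDC equations removes the quadratic terms:
-135.6 x − 144.8 y = 823.40
-187.4 x + 3.8 y = 322.64
Solving the 2×2 system: x ≈ -1.8, y ≈ -4.0 km.

(-1.8, -4.0)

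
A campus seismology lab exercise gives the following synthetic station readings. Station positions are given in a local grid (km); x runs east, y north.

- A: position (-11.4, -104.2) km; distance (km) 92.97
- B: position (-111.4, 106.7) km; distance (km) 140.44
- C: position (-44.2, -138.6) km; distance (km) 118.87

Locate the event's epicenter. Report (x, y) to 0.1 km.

Circle about each station: (x + 11.4)² + (y + 104.2)² = 92.97²; (x + 111.4)² + (y − 106.7)² = 140.44²; (x + 44.2)² + (y + 138.6)² = 118.87².
Subtracting pairs of circle equations eliminates x²+y² and gives linear equations (the radical axes):
-200.0 x + 421.8 y = 1727.28
-65.6 x − 68.8 y = 4689.34
Solving the 2×2 system: x ≈ -50.6, y ≈ -19.9 km.

x ≈ -50.6 km, y ≈ -19.9 km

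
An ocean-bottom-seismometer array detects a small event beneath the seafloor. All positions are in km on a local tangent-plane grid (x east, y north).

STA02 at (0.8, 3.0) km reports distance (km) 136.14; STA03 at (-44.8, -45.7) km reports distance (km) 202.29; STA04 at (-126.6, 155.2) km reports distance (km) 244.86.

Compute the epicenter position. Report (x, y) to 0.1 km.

Circle about each station: (x − 0.8)² + (y − 3.0)² = 136.14²; (x + 44.8)² + (y + 45.7)² = 202.29²; (x + 126.6)² + (y − 155.2)² = 244.86².
Subtracting pairs of circle equations eliminates x²+y² and gives linear equations (the radical axes):
-91.2 x − 97.4 y = -18301.25
-254.8 x + 304.4 y = -1317.36
Solving the 2×2 system: x ≈ 108.4, y ≈ 86.4 km.

(108.4, 86.4)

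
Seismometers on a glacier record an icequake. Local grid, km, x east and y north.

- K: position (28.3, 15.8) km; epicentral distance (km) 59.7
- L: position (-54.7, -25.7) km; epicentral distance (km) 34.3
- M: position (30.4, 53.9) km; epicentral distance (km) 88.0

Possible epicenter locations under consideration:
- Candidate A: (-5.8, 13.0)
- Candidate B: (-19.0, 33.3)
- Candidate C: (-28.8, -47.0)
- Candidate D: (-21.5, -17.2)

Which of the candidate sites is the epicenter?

For each candidate, compare |candidate − station| to the reported distance:
Candidate A: residuals K 25.5, L 28.1, M 33.4 → max 33.4 km
Candidate B: residuals K 9.3, L 34.7, M 34.5 → max 34.7 km
Candidate C: residuals K 25.2, L 0.8, M 29.0 → max 29.0 km
Candidate D: residuals K 0.0, L 0.0, M 0.0 → max 0.0 km
Only Candidate D has all residuals ≈ 0.

Candidate D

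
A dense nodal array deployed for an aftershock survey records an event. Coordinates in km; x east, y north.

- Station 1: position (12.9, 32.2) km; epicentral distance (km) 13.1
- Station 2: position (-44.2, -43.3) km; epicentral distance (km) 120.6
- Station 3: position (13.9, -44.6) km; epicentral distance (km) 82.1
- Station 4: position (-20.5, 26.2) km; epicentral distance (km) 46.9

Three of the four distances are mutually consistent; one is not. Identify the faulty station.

Solve using three stations at a time. Using Station 1, Station 3, Station 4 (subtract circle equations pairwise → linear system) gives (x, y) ≈ (25.2, 36.7).
Distances from that point to each station vs reported:
  Station 1: calculated 13.1 vs reported 13.1 → residual 0.0 km
  Station 2: calculated 105.9 vs reported 120.6 → residual 14.7 km
  Station 3: calculated 82.1 vs reported 82.1 → residual 0.0 km
  Station 4: calculated 46.9 vs reported 46.9 → residual 0.0 km
Station 1, Station 3, Station 4 are mutually consistent (residuals ≈ 0); Station 2 is off by 14.7 km.

Station 2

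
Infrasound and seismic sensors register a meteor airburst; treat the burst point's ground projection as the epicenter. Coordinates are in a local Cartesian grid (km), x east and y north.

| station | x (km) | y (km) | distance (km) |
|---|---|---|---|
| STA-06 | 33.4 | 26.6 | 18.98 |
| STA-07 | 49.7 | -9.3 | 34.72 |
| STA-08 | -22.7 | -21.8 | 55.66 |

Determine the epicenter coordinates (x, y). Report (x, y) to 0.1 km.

Circle about each station: (x − 33.4)² + (y − 26.6)² = 18.98²; (x − 49.7)² + (y + 9.3)² = 34.72²; (x + 22.7)² + (y + 21.8)² = 55.66².
Subtracting the STA-06 equation from the STA-07 and STA-08 equations removes the quadratic terms:
32.6 x − 71.8 y = -111.78
-112.2 x − 96.8 y = -3570.39
Solving the 2×2 system: x ≈ 21.9, y ≈ 11.5 km.

x ≈ 21.9 km, y ≈ 11.5 km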